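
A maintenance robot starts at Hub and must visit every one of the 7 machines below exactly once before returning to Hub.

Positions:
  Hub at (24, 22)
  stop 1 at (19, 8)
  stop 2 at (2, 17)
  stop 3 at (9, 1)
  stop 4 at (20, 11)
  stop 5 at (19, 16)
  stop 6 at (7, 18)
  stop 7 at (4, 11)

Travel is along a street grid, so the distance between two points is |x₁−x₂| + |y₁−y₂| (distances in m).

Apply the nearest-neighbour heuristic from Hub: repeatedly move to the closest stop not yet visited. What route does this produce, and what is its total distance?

Nearest-neighbour total = 88 m; route Hub → stop 5 → stop 4 → stop 1 → stop 3 → stop 7 → stop 2 → stop 6 → Hub.

At Hub the remaining stops are stop 5 11, stop 4 15, stop 1 19, stop 6 21, stop 2 27, stop 7 31, stop 3 36; go to stop 5.
At stop 5 the remaining stops are stop 4 6, stop 1 8, stop 6 14, stop 2 18, stop 7 20, stop 3 25; go to stop 4.
At stop 4 the remaining stops are stop 1 4, stop 7 16, stop 6 20, stop 3 21, stop 2 24; go to stop 1.
At stop 1 the remaining stops are stop 3 17, stop 7 18, stop 6 22, stop 2 26; go to stop 3.
At stop 3 the remaining stops are stop 7 15, stop 6 19, stop 2 23; go to stop 7.
At stop 7 the remaining stops are stop 2 8, stop 6 10; go to stop 2.
At stop 2 the remaining stops are stop 6 6; go to stop 6.
Return stop 6→Hub: 21.
Total = 11 + 6 + 4 + 17 + 15 + 8 + 6 + 21 = 88.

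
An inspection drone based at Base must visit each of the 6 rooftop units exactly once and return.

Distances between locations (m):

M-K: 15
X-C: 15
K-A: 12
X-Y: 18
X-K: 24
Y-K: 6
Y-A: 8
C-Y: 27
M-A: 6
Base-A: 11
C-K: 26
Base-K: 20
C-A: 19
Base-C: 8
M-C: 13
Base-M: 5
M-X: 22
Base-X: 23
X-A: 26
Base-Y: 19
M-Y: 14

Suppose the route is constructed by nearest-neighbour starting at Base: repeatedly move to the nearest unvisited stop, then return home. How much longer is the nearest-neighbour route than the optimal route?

Base: M=5, C=8, A=11, Y=19, K=20, X=23 ⇒ M
M: A=6, C=13, Y=14, K=15, X=22 ⇒ A
A: Y=8, K=12, C=19, X=26 ⇒ Y
Y: K=6, X=18, C=27 ⇒ K
K: X=24, C=26 ⇒ X
X: C=15 ⇒ C
NN route Base → M → A → Y → K → X → C → Base costs 72.
Optimal: Base → M → A → K → Y → X → C → Base costs 70 (by enumerating all 360 distinct tours).
Excess = 72 − 70 = 2.

The nearest-neighbour route is 2 m longer than optimal.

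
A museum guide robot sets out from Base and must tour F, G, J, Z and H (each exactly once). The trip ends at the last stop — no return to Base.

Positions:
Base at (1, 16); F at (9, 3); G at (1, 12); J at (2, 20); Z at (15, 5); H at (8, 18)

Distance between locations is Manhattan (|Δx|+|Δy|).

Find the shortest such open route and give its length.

45 — the minimum one-way total.

There are 5! = 120 possible orderings.
Base - F - G - J - Z - H: 21+17+9+28+20 = 95
Base - F - G - J - H - Z: 21+17+9+8+20 = 75
Base - F - G - Z - J - H: 21+17+21+28+8 = 95
Base - F - G - Z - H - J: 21+17+21+20+8 = 87
Base - F - G - H - J - Z: 21+17+13+8+28 = 87
Base - F - G - H - Z - J: 21+17+13+20+28 = 99
Base - F - J - G - Z - H: 21+24+9+21+20 = 95
Base - F - J - G - H - Z: 21+24+9+13+20 = 87
Base - F - J - Z - G - H: 21+24+28+21+13 = 107
Base - F - J - Z - H - G: 21+24+28+20+13 = 106
Base - F - J - H - G - Z: 21+24+8+13+21 = 87
Base - F - J - H - Z - G: 21+24+8+20+21 = 94
Base - F - Z - G - J - H: 21+8+21+9+8 = 67
Base - F - Z - G - H - J: 21+8+21+13+8 = 71
… (106 more)
Base - G - J - H - F - Z: 4+9+8+16+8 = 45  ← best
The minimum is 45.
One shortest path: Base → G → J → H → F → Z.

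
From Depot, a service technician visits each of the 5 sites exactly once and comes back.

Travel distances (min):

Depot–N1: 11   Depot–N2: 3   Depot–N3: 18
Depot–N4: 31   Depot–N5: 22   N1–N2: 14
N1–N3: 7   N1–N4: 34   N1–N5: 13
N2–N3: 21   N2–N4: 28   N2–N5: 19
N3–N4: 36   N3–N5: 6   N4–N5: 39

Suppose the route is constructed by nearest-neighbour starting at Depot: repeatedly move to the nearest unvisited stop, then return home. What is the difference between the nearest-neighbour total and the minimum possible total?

From Depot: N2=3, N1=11, N3=18, N5=22, N4=31 → choose N2 (3).
From N2: N1=14, N5=19, N3=21, N4=28 → choose N1 (14).
From N1: N3=7, N5=13, N4=34 → choose N3 (7).
From N3: N5=6, N4=36 → choose N5 (6).
From N5: N4=39 → choose N4 (39).
NN route Depot → N2 → N1 → N3 → N5 → N4 → Depot costs 100.
Optimal: Depot → N1 → N3 → N5 → N4 → N2 → Depot costs 94 (by enumerating all 60 distinct tours).
Excess = 100 − 94 = 6.

The nearest-neighbour route is 6 min longer than optimal.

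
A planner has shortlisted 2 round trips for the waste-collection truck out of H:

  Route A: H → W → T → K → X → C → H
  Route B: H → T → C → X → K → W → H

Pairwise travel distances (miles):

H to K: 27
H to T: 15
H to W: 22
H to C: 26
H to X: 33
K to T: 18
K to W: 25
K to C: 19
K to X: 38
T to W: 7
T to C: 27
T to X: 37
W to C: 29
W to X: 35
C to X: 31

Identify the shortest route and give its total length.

Shortest is Route A, total 142 miles.

Route A: 22 + 7 + 18 + 38 + 31 + 26 = 142
Route B: 15 + 27 + 31 + 38 + 25 + 22 = 158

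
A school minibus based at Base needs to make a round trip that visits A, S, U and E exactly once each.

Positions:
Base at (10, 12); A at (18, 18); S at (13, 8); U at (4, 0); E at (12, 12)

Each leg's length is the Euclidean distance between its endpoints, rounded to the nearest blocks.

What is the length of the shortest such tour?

46 blocks — the shortest possible round trip.

Base → A → S → U → E → Base: 10+11+12+14+2 = 49
Base → A → S → E → U → Base: 10+11+4+14+13 = 52
Base → A → U → S → E → Base: 10+23+12+4+2 = 51
Base → A → U → E → S → Base: 10+23+14+4+5 = 56
Base → A → E → S → U → Base: 10+8+4+12+13 = 47
Base → A → E → U → S → Base: 10+8+14+12+5 = 49
Base → S → A → U → E → Base: 5+11+23+14+2 = 55
Base → S → A → E → U → Base: 5+11+8+14+13 = 51
Base → S → U → A → E → Base: 5+12+23+8+2 = 50
Base → S → E → A → U → Base: 5+4+8+23+13 = 53
Base → U → A → S → E → Base: 13+23+11+4+2 = 53
Base → U → S → A → E → Base: 13+12+11+8+2 = 46
The minimum is 46.
One optimal route: Base → U → S → A → E → Base (or its reverse).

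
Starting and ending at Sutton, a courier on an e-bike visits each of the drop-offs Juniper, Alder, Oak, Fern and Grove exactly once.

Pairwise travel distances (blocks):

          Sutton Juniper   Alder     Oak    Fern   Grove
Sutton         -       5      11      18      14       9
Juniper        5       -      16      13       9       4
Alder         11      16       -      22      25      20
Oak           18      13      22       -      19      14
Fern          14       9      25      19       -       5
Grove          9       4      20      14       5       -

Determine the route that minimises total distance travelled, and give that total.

There are 60 distinct closed tours to check (reversals are equivalent).
Sutton - Juniper - Alder - Oak - Fern - Grove - Sutton: 5+16+22+19+5+9 = 76
Sutton - Juniper - Alder - Oak - Grove - Fern - Sutton: 5+16+22+14+5+14 = 76
Sutton - Juniper - Alder - Fern - Oak - Grove - Sutton: 5+16+25+19+14+9 = 88
Sutton - Juniper - Alder - Fern - Grove - Oak - Sutton: 5+16+25+5+14+18 = 83
Sutton - Juniper - Alder - Grove - Oak - Fern - Sutton: 5+16+20+14+19+14 = 88
Sutton - Juniper - Alder - Grove - Fern - Oak - Sutton: 5+16+20+5+19+18 = 83
Sutton - Juniper - Oak - Alder - Fern - Grove - Sutton: 5+13+22+25+5+9 = 79
Sutton - Juniper - Oak - Alder - Grove - Fern - Sutton: 5+13+22+20+5+14 = 79
Sutton - Juniper - Oak - Fern - Alder - Grove - Sutton: 5+13+19+25+20+9 = 91
Sutton - Juniper - Oak - Fern - Grove - Alder - Sutton: 5+13+19+5+20+11 = 73
Sutton - Juniper - Oak - Grove - Alder - Fern - Sutton: 5+13+14+20+25+14 = 91
Sutton - Juniper - Oak - Grove - Fern - Alder - Sutton: 5+13+14+5+25+11 = 73
Sutton - Juniper - Fern - Alder - Oak - Grove - Sutton: 5+9+25+22+14+9 = 84
Sutton - Juniper - Fern - Alder - Grove - Oak - Sutton: 5+9+25+20+14+18 = 91
… (46 more)
Sutton - Juniper - Fern - Grove - Oak - Alder - Sutton: 5+9+5+14+22+11 = 66  ← best
The minimum is 66.
One optimal route: Sutton → Juniper → Fern → Grove → Oak → Alder → Sutton (or its reverse).

66 blocks — the shortest possible round trip.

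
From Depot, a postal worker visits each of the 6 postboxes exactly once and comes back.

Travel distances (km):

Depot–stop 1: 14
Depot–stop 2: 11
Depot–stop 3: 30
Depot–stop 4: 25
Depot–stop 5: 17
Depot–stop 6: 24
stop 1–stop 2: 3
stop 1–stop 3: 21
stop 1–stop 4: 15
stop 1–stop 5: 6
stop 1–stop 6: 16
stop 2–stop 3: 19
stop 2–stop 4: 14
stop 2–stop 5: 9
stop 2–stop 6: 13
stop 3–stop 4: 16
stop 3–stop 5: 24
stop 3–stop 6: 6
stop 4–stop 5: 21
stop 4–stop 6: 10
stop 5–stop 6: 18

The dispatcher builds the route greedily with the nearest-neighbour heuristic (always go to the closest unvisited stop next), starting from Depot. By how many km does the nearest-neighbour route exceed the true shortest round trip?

Depot: stop 2=11, stop 1=14, stop 5=17, stop 6=24, stop 4=25, stop 3=30 ⇒ stop 2
stop 2: stop 1=3, stop 5=9, stop 6=13, stop 4=14, stop 3=19 ⇒ stop 1
stop 1: stop 5=6, stop 4=15, stop 6=16, stop 3=21 ⇒ stop 5
stop 5: stop 6=18, stop 4=21, stop 3=24 ⇒ stop 6
stop 6: stop 3=6, stop 4=10 ⇒ stop 3
stop 3: stop 4=16 ⇒ stop 4
NN route Depot → stop 2 → stop 1 → stop 5 → stop 6 → stop 3 → stop 4 → Depot costs 85.
Optimal: Depot → stop 2 → stop 3 → stop 6 → stop 4 → stop 1 → stop 5 → Depot costs 84 (by enumerating all 360 distinct tours).
Excess = 85 − 84 = 1.

Excess over optimum: 1 km.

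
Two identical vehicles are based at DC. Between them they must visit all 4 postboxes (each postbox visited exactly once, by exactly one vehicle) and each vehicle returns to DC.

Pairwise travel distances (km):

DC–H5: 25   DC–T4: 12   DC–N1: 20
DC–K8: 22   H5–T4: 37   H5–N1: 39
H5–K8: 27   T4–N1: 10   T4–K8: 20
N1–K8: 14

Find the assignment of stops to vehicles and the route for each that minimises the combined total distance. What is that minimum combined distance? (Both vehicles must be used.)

Try each way of splitting the stops between the two vehicles (each non-empty) and, for each split, find the best tour for each vehicle:
  {H5} + {T4, N1, K8}: 50 + 58 = 108
  {T4} + {H5, N1, K8}: 24 + 86 = 110
  {H5, T4} + {N1, K8}: 74 + 56 = 130
  {N1} + {H5, T4, K8}: 40 + 84 = 124
  {H5, N1} + {T4, K8}: 84 + 54 = 138
  {T4, N1} + {H5, K8}: 42 + 74 = 116
  … (7 splits in total)
Best: vehicle 1 DC → H5 → DC = 50; vehicle 2 DC → T4 → N1 → K8 → DC = 58; combined 108.

Minimum combined distance: 108 km.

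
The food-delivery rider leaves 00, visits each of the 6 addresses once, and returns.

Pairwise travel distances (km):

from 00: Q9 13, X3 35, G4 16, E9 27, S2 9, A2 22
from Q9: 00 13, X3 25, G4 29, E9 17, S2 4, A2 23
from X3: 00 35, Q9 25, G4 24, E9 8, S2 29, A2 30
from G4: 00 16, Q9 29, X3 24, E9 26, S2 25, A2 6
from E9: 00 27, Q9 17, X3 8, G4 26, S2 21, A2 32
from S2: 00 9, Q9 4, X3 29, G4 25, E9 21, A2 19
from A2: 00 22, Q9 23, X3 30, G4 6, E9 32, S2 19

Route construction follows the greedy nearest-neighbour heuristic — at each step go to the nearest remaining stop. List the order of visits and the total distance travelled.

90 km along 00 → S2 → Q9 → E9 → X3 → G4 → A2 → 00.

00 → [S2:9 / Q9:13 / G4:16 / A2:22 / E9:27 / X3:35] → S2 (9)
S2 → [Q9:4 / A2:19 / E9:21 / G4:25 / X3:29] → Q9 (4)
Q9 → [E9:17 / A2:23 / X3:25 / G4:29] → E9 (17)
E9 → [X3:8 / G4:26 / A2:32] → X3 (8)
X3 → [G4:24 / A2:30] → G4 (24)
G4 → [A2:6] → A2 (6)
Return A2→00: 22.
Total = 9 + 4 + 17 + 8 + 24 + 6 + 22 = 90.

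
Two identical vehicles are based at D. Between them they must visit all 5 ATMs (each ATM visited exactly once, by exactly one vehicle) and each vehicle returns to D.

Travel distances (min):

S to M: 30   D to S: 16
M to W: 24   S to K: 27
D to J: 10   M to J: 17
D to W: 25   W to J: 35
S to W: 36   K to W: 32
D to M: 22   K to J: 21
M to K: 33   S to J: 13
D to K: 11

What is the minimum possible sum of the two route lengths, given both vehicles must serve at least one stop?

Try each way of splitting the stops between the two vehicles (each non-empty) and, for each split, find the best tour for each vehicle:
  {S} + {M, K, W, J}: 32 + 94 = 126
  {M} + {S, K, W, J}: 44 + 102 = 146
  {S, M} + {K, W, J}: 68 + 88 = 156
  {K} + {S, M, W, J}: 22 + 95 = 117
  {S, K} + {M, W, J}: 54 + 76 = 130
  {M, K} + {S, W, J}: 66 + 84 = 150
  … (15 splits in total)
Best: vehicle 1 D → K → D = 22; vehicle 2 D → S → J → M → W → D = 95; combined 117.

117 min — the smallest possible combined total.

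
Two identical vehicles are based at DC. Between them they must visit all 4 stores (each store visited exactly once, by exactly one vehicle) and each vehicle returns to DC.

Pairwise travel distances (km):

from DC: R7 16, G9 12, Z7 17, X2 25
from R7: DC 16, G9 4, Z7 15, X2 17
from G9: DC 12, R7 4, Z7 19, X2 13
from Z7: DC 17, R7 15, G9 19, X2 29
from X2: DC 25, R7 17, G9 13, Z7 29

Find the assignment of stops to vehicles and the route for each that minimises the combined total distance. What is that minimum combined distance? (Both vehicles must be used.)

Minimum combined distance: 92 km.

There are 2^3 − 1 = 7 ways to divide the 4 stops into two non-empty groups. For each, the best each vehicle can do is its own shortest tour through its group:
  {R7} + {G9, Z7, X2}: 32 + 71 = 103
  {G9} + {R7, Z7, X2}: 24 + 74 = 98
  {R7, G9} + {Z7, X2}: 32 + 71 = 103
  {Z7} + {R7, G9, X2}: 34 + 58 = 92
  {R7, Z7} + {G9, X2}: 48 + 50 = 98
  {G9, Z7} + {R7, X2}: 48 + 58 = 106
  … (7 splits in total)
Best: vehicle 1 DC → Z7 → DC = 34; vehicle 2 DC → R7 → G9 → X2 → DC = 58; combined 92.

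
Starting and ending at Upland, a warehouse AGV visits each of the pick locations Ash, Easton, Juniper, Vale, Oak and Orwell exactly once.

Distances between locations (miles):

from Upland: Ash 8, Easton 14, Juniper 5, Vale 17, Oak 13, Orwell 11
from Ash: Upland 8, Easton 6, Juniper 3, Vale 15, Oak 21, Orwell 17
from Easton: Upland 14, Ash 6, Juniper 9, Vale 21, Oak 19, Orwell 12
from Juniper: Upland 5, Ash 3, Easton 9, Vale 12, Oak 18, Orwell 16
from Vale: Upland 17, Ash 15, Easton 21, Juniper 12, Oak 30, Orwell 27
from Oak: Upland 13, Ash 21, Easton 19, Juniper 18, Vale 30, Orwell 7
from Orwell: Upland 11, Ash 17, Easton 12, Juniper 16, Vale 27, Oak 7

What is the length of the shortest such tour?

With 6 stops there are 6!/2 = 360 distinct round trips (a route and its reverse cost the same).
Upland→Ash→Easton→Juniper→Vale→Oak→Orwell→Upland: 8+6+9+12+30+7+11 = 83
Upland→Ash→Easton→Juniper→Vale→Orwell→Oak→Upland: 8+6+9+12+27+7+13 = 82
Upland→Ash→Easton→Juniper→Oak→Vale→Orwell→Upland: 8+6+9+18+30+27+11 = 109
Upland→Ash→Easton→Juniper→Oak→Orwell→Vale→Upland: 8+6+9+18+7+27+17 = 92
Upland→Ash→Easton→Juniper→Orwell→Vale→Oak→Upland: 8+6+9+16+27+30+13 = 109
Upland→Ash→Easton→Juniper→Orwell→Oak→Vale→Upland: 8+6+9+16+7+30+17 = 93
Upland→Ash→Easton→Vale→Juniper→Oak→Orwell→Upland: 8+6+21+12+18+7+11 = 83
Upland→Ash→Easton→Vale→Juniper→Orwell→Oak→Upland: 8+6+21+12+16+7+13 = 83
… (352 more)
Upland→Juniper→Vale→Ash→Easton→Orwell→Oak→Upland: 5+12+15+6+12+7+13 = 70  ← best
The minimum is 70.
One optimal route: Upland → Juniper → Vale → Ash → Easton → Orwell → Oak → Upland (or its reverse).

70 miles — the shortest possible round trip.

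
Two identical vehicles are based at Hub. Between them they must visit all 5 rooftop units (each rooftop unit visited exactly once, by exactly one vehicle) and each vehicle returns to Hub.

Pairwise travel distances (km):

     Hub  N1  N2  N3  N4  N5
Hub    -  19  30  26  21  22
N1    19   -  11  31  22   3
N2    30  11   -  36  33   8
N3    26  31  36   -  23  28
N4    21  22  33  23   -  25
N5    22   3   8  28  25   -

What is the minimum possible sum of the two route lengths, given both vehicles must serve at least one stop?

There are 2^4 − 1 = 15 ways to divide the 5 stops into two non-empty groups. For each, the best each vehicle can do is its own shortest tour through its group:
  {N1} + {N2, N3, N4, N5}: 38 + 110 = 148
  {N2} + {N1, N3, N4, N5}: 60 + 94 = 154
  {N1, N2} + {N3, N4, N5}: 60 + 94 = 154
  {N3} + {N1, N2, N4, N5}: 52 + 84 = 136
  {N1, N3} + {N2, N4, N5}: 76 + 84 = 160
  {N2, N3} + {N1, N4, N5}: 92 + 68 = 160
  … (15 splits in total)
  {N3, N4} + {N1, N2, N5}: 70 + 60 = 130  ← best
Best: vehicle 1 Hub → N3 → N4 → Hub = 70; vehicle 2 Hub → N1 → N2 → N5 → Hub = 60; combined 130.

130 km — the smallest possible combined total.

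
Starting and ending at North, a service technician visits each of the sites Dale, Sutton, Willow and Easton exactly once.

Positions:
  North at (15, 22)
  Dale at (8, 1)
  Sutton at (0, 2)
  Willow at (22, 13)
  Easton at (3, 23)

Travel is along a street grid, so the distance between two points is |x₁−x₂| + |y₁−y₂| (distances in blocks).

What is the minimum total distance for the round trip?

North → Dale → Sutton → Willow → Easton → North: 28+9+33+29+13 = 112
North → Dale → Sutton → Easton → Willow → North: 28+9+24+29+16 = 106
North → Dale → Willow → Sutton → Easton → North: 28+26+33+24+13 = 124
North → Dale → Willow → Easton → Sutton → North: 28+26+29+24+35 = 142
North → Dale → Easton → Sutton → Willow → North: 28+27+24+33+16 = 128
North → Dale → Easton → Willow → Sutton → North: 28+27+29+33+35 = 152
North → Sutton → Dale → Willow → Easton → North: 35+9+26+29+13 = 112
North → Sutton → Dale → Easton → Willow → North: 35+9+27+29+16 = 116
North → Sutton → Willow → Dale → Easton → North: 35+33+26+27+13 = 134
North → Sutton → Easton → Dale → Willow → North: 35+24+27+26+16 = 128
North → Willow → Dale → Sutton → Easton → North: 16+26+9+24+13 = 88
North → Willow → Sutton → Dale → Easton → North: 16+33+9+27+13 = 98
The minimum is 88.
One optimal route: North → Willow → Dale → Sutton → Easton → North (or its reverse).

Shortest round trip = 88 blocks.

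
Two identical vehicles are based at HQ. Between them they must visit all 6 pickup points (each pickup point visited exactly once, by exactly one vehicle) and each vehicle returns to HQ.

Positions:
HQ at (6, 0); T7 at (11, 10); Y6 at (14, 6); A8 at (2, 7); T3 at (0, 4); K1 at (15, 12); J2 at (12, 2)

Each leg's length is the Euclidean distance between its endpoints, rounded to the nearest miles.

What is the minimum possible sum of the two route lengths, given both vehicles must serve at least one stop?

Check every non-empty split of the stops between the two vehicles; for each half take its own optimal tour:
  {T7} + {Y6, A8, T3, K1, J2}: 22 + 41 = 63
  {Y6} + {T7, A8, T3, K1, J2}: 20 + 40 = 60
  {T7, Y6} + {A8, T3, K1, J2}: 26 + 41 = 67
  {A8} + {T7, Y6, T3, K1, J2}: 16 + 40 = 56
  {T7, A8} + {Y6, T3, K1, J2}: 28 + 40 = 68
  {Y6, A8} + {T7, T3, K1, J2}: 30 + 40 = 70
  … (31 splits in total)
  {A8, T3} + {T7, Y6, K1, J2}: 19 + 31 = 50  ← best
Best: vehicle 1 HQ → A8 → T3 → HQ = 19; vehicle 2 HQ → T7 → K1 → Y6 → J2 → HQ = 31; combined 50.

50 miles — the smallest possible combined total.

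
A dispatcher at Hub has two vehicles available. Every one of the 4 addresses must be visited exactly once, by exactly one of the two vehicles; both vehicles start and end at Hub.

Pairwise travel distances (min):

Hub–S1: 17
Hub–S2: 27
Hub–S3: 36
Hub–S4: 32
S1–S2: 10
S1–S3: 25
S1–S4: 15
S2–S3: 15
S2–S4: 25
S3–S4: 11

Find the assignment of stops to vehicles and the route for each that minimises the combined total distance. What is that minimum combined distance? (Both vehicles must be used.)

119 min — the smallest possible combined total.

There are 2^3 − 1 = 7 ways to divide the 4 stops into two non-empty groups. For each, the best each vehicle can do is its own shortest tour through its group:
  {S1} + {S2, S3, S4}: 34 + 85 = 119
  {S2} + {S1, S3, S4}: 54 + 79 = 133
  {S1, S2} + {S3, S4}: 54 + 79 = 133
  {S3} + {S1, S2, S4}: 72 + 84 = 156
  {S1, S3} + {S2, S4}: 78 + 84 = 162
  {S2, S3} + {S1, S4}: 78 + 64 = 142
  … (7 splits in total)
Best: vehicle 1 Hub → S1 → Hub = 34; vehicle 2 Hub → S2 → S3 → S4 → Hub = 85; combined 119.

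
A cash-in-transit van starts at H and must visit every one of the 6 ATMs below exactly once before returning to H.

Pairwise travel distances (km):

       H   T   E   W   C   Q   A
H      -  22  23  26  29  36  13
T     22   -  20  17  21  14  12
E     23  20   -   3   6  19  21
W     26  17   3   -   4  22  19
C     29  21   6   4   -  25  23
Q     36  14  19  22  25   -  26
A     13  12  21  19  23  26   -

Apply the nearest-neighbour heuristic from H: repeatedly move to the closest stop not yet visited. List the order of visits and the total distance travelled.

Total distance 94 km via the nearest-neighbour route H → A → T → Q → E → W → C → H.

From H: distances to unvisited — A=13, T=22, E=23, W=26, C=29, Q=36. Nearest is A (13).
From A: distances to unvisited — T=12, W=19, E=21, C=23, Q=26. Nearest is T (12).
From T: distances to unvisited — Q=14, W=17, E=20, C=21. Nearest is Q (14).
From Q: distances to unvisited — E=19, W=22, C=25. Nearest is E (19).
From E: distances to unvisited — W=3, C=6. Nearest is W (3).
From W: distances to unvisited — C=4. Nearest is C (4).
Return C→H: 29.
Total = 13 + 12 + 14 + 19 + 3 + 4 + 29 = 94.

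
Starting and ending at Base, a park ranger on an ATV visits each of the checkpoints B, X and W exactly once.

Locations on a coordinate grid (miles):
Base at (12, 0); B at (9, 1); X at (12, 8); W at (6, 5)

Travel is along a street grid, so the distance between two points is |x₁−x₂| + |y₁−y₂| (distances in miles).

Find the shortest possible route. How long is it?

Base → B → X → W → Base: 4+10+9+11 = 34
Base → B → W → X → Base: 4+7+9+8 = 28
Base → X → B → W → Base: 8+10+7+11 = 36
The minimum is 28.
One optimal route: Base → B → W → X → Base (or its reverse).

Minimum total distance: 28 miles.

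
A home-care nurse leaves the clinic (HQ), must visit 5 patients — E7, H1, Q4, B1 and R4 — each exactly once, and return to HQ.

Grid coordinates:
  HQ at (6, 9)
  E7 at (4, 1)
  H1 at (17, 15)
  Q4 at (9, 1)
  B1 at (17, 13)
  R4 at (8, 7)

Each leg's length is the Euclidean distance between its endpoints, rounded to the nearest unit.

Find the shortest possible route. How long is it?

Shortest round trip = 44.

With 5 stops there are 5!/2 = 60 distinct round trips (a route and its reverse cost the same).
HQ → E7 → H1 → Q4 → B1 → R4 → HQ: 8+19+16+14+11+3 = 71
HQ → E7 → H1 → Q4 → R4 → B1 → HQ: 8+19+16+6+11+12 = 72
HQ → E7 → H1 → B1 → Q4 → R4 → HQ: 8+19+2+14+6+3 = 52
HQ → E7 → H1 → B1 → R4 → Q4 → HQ: 8+19+2+11+6+9 = 55
HQ → E7 → H1 → R4 → Q4 → B1 → HQ: 8+19+12+6+14+12 = 71
HQ → E7 → H1 → R4 → B1 → Q4 → HQ: 8+19+12+11+14+9 = 73
HQ → E7 → Q4 → H1 → B1 → R4 → HQ: 8+5+16+2+11+3 = 45
HQ → E7 → Q4 → H1 → R4 → B1 → HQ: 8+5+16+12+11+12 = 64
HQ → E7 → Q4 → B1 → H1 → R4 → HQ: 8+5+14+2+12+3 = 44
HQ → E7 → Q4 → B1 → R4 → H1 → HQ: 8+5+14+11+12+13 = 63
HQ → E7 → Q4 → R4 → H1 → B1 → HQ: 8+5+6+12+2+12 = 45
HQ → E7 → Q4 → R4 → B1 → H1 → HQ: 8+5+6+11+2+13 = 45
HQ → E7 → B1 → H1 → Q4 → R4 → HQ: 8+18+2+16+6+3 = 53
HQ → E7 → B1 → H1 → R4 → Q4 → HQ: 8+18+2+12+6+9 = 55
… (46 more)
The minimum is 44.
One optimal route: HQ → E7 → Q4 → B1 → H1 → R4 → HQ (or its reverse).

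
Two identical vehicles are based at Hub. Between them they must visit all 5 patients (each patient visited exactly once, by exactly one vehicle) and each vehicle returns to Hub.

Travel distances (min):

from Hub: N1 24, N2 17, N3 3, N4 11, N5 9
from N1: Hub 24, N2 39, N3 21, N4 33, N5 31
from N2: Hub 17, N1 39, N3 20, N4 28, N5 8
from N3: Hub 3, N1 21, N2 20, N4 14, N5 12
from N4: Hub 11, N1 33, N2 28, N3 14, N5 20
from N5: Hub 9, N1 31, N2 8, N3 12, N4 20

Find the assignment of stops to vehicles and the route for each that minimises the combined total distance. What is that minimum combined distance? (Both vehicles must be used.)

Try each way of splitting the stops between the two vehicles (each non-empty) and, for each split, find the best tour for each vehicle:
  {N1} + {N2, N3, N4, N5}: 48 + 62 = 110
  {N2} + {N1, N3, N4, N5}: 34 + 86 = 120
  {N1, N2} + {N3, N4, N5}: 80 + 46 = 126
  {N3} + {N1, N2, N4, N5}: 6 + 100 = 106
  {N1, N3} + {N2, N4, N5}: 48 + 56 = 104
  {N2, N3} + {N1, N4, N5}: 40 + 84 = 124
  … (15 splits in total)
  {N4} + {N1, N2, N3, N5}: 22 + 80 = 102  ← best
Best: vehicle 1 Hub → N4 → Hub = 22; vehicle 2 Hub → N2 → N5 → N1 → N3 → Hub = 80; combined 102.

102 min — the smallest possible combined total.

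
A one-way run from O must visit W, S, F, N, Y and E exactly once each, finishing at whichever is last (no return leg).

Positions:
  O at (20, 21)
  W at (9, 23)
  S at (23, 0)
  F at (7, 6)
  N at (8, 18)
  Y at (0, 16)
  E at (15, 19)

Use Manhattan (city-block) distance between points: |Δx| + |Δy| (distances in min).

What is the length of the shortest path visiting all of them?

Minimum one-way distance = 72 min.

There are 6! = 720 possible orderings.
O → W → S → F → N → Y → E: 13+37+22+13+10+18 = 113
O → W → S → F → N → E → Y: 13+37+22+13+8+18 = 111
O → W → S → F → Y → N → E: 13+37+22+17+10+8 = 107
O → W → S → F → Y → E → N: 13+37+22+17+18+8 = 115
O → W → S → F → E → N → Y: 13+37+22+21+8+10 = 111
O → W → S → F → E → Y → N: 13+37+22+21+18+10 = 121
O → W → S → N → F → Y → E: 13+37+33+13+17+18 = 131
O → W → S → N → F → E → Y: 13+37+33+13+21+18 = 135
… (712 more)
O → E → W → N → Y → F → S: 7+10+6+10+17+22 = 72  ← best
The minimum is 72.
One shortest path: O → E → W → N → Y → F → S.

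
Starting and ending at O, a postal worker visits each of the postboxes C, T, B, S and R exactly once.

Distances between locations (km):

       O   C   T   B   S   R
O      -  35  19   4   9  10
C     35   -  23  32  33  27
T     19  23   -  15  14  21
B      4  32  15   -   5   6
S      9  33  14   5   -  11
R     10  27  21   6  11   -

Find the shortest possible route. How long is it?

83 km — the shortest possible round trip.

With 5 stops there are 5!/2 = 60 distinct round trips (a route and its reverse cost the same).
O - C - T - B - S - R - O: 35+23+15+5+11+10 = 99
O - C - T - B - R - S - O: 35+23+15+6+11+9 = 99
O - C - T - S - B - R - O: 35+23+14+5+6+10 = 93
O - C - T - S - R - B - O: 35+23+14+11+6+4 = 93
O - C - T - R - B - S - O: 35+23+21+6+5+9 = 99
O - C - T - R - S - B - O: 35+23+21+11+5+4 = 99
O - C - B - T - S - R - O: 35+32+15+14+11+10 = 117
O - C - B - T - R - S - O: 35+32+15+21+11+9 = 123
O - C - B - S - T - R - O: 35+32+5+14+21+10 = 117
O - C - B - S - R - T - O: 35+32+5+11+21+19 = 123
O - C - B - R - T - S - O: 35+32+6+21+14+9 = 117
O - C - B - R - S - T - O: 35+32+6+11+14+19 = 117
O - C - S - T - B - R - O: 35+33+14+15+6+10 = 113
O - C - S - T - R - B - O: 35+33+14+21+6+4 = 113
… (46 more)
O - B - S - T - C - R - O: 4+5+14+23+27+10 = 83  ← best
The minimum is 83.
One optimal route: O → B → S → T → C → R → O (or its reverse).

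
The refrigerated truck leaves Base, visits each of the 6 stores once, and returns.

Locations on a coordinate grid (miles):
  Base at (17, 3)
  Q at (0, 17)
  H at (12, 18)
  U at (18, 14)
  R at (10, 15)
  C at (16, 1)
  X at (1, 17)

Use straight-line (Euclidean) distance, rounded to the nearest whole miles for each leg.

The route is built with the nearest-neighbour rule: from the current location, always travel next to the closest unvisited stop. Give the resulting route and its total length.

At Base the remaining stops are C 2, U 11, R 14, H 16, X 21, Q 22; go to C.
At C the remaining stops are U 13, R 15, H 17, X 22, Q 23; go to U.
At U the remaining stops are H 7, R 8, X 17, Q 18; go to H.
At H the remaining stops are R 4, X 11, Q 12; go to R.
At R the remaining stops are X 9, Q 10; go to X.
At X the remaining stops are Q 1; go to Q.
Return Q→Base: 22.
Total = 2 + 13 + 7 + 4 + 9 + 1 + 22 = 58.

58 miles along Base → C → U → H → R → X → Q → Base.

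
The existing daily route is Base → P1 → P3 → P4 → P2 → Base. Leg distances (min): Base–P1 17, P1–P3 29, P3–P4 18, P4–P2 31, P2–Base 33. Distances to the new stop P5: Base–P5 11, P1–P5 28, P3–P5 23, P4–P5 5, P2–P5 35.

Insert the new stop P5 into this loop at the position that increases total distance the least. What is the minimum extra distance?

Insertion cost between consecutive stops i–j is d(i,P5) + d(P5,j) − d(i,j):
  between Base and P1: 11 + 28 − 17 = 22
  between P1 and P3: 28 + 23 − 29 = 22
  between P3 and P4: 23 + 5 − 18 = 10
  between P4 and P2: 5 + 35 − 31 = 9
  between P2 and Base: 35 + 11 − 33 = 13
Cheapest insertion is between P4 and P2, adding 9.
New total = 128 + 9 = 137.

Adding 9 min by placing P5 on the P4–P2 leg.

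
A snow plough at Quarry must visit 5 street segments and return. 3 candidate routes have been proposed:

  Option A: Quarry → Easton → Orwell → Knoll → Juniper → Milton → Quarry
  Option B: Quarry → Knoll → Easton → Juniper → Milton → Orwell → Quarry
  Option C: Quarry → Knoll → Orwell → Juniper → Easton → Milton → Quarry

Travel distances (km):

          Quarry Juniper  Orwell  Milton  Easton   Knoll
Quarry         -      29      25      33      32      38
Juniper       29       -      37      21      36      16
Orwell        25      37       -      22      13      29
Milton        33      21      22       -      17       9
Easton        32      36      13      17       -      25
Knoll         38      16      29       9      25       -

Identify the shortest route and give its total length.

Shortest is Option A, total 144 km.

Option A: 32 + 13 + 29 + 16 + 21 + 33 = 144
Option B: 38 + 25 + 36 + 21 + 22 + 25 = 167
Option C: 38 + 29 + 37 + 36 + 17 + 33 = 190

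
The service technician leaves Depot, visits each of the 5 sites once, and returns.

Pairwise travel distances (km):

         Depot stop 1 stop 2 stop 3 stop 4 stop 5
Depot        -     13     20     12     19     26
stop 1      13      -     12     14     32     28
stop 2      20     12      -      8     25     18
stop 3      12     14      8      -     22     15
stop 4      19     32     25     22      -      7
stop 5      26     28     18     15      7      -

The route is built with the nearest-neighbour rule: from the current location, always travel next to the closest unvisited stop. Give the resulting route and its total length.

86 km along Depot → stop 3 → stop 2 → stop 1 → stop 5 → stop 4 → Depot.

Depot → [stop 3:12 / stop 1:13 / stop 4:19 / stop 2:20 / stop 5:26] → stop 3 (12)
stop 3 → [stop 2:8 / stop 1:14 / stop 5:15 / stop 4:22] → stop 2 (8)
stop 2 → [stop 1:12 / stop 5:18 / stop 4:25] → stop 1 (12)
stop 1 → [stop 5:28 / stop 4:32] → stop 5 (28)
stop 5 → [stop 4:7] → stop 4 (7)
Return stop 4→Depot: 19.
Total = 12 + 8 + 12 + 28 + 7 + 19 = 86.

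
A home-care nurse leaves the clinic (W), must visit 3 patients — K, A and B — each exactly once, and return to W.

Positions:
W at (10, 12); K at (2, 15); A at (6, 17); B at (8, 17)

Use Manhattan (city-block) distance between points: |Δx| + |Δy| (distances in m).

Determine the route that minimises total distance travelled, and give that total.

W-K-A-B-W: 11+6+2+7 = 26
W-K-B-A-W: 11+8+2+9 = 30
W-A-K-B-W: 9+6+8+7 = 30
The minimum is 26.
One optimal route: W → K → A → B → W (or its reverse).

26 m — the shortest possible round trip.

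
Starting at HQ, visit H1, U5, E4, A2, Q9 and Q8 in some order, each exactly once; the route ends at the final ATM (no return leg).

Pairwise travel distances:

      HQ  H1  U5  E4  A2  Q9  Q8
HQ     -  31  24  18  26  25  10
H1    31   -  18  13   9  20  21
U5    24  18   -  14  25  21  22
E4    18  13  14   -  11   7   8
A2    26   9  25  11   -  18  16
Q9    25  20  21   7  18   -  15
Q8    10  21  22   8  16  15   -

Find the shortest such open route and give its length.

Shortest open route: 70.

There are 6! = 720 possible orderings.
HQ→H1→U5→E4→A2→Q9→Q8: 31+18+14+11+18+15 = 107
HQ→H1→U5→E4→A2→Q8→Q9: 31+18+14+11+16+15 = 105
HQ→H1→U5→E4→Q9→A2→Q8: 31+18+14+7+18+16 = 104
HQ→H1→U5→E4→Q9→Q8→A2: 31+18+14+7+15+16 = 101
HQ→H1→U5→E4→Q8→A2→Q9: 31+18+14+8+16+18 = 105
HQ→H1→U5→E4→Q8→Q9→A2: 31+18+14+8+15+18 = 104
HQ→H1→U5→A2→E4→Q9→Q8: 31+18+25+11+7+15 = 107
HQ→H1→U5→A2→E4→Q8→Q9: 31+18+25+11+8+15 = 108
… (712 more)
HQ→Q8→E4→Q9→A2→H1→U5: 10+8+7+18+9+18 = 70  ← best
The minimum is 70.
One shortest path: HQ → Q8 → E4 → Q9 → A2 → H1 → U5.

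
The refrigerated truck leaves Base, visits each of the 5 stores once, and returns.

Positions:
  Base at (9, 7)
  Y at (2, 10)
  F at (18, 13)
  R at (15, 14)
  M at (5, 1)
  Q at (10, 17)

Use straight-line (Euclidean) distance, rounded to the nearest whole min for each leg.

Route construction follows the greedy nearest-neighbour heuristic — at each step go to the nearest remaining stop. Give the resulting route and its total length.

From Base: distances to unvisited — M=7, Y=8, R=9, Q=10, F=11. Nearest is M (7).
From M: distances to unvisited — Y=9, R=16, Q=17, F=18. Nearest is Y (9).
From Y: distances to unvisited — Q=11, R=14, F=16. Nearest is Q (11).
From Q: distances to unvisited — R=6, F=9. Nearest is R (6).
From R: distances to unvisited — F=3. Nearest is F (3).
Return F→Base: 11.
Total = 7 + 9 + 11 + 6 + 3 + 11 = 47.

Total distance 47 min via the nearest-neighbour route Base → M → Y → Q → R → F → Base.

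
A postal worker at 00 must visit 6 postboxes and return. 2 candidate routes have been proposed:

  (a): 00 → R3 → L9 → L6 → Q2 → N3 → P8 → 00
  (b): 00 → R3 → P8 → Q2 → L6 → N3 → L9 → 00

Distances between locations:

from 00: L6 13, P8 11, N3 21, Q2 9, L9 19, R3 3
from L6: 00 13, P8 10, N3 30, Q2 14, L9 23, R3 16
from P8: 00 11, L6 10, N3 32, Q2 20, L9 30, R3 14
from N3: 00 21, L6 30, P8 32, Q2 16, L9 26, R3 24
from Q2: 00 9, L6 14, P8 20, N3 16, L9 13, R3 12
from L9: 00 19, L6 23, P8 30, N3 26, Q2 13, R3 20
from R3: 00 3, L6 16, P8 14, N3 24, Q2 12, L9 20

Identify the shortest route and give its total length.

Shortest is (a), total 119.

(a): 3 + 20 + 23 + 14 + 16 + 32 + 11 = 119
(b): 3 + 14 + 20 + 14 + 30 + 26 + 19 = 126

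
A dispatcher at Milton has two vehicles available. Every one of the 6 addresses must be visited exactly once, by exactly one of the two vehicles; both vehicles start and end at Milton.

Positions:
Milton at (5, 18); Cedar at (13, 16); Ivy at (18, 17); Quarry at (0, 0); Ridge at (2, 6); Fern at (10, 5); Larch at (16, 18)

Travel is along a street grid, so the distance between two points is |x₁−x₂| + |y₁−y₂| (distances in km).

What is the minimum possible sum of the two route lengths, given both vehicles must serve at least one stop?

There are 2^5 − 1 = 31 ways to divide the 6 stops into two non-empty groups. For each, the best each vehicle can do is its own shortest tour through its group:
  {Cedar} + {Ivy, Quarry, Ridge, Fern, Larch}: 20 + 72 = 92
  {Ivy} + {Cedar, Quarry, Ridge, Fern, Larch}: 28 + 68 = 96
  {Cedar, Ivy} + {Quarry, Ridge, Fern, Larch}: 30 + 68 = 98
  {Quarry} + {Cedar, Ivy, Ridge, Fern, Larch}: 46 + 58 = 104
  {Cedar, Quarry} + {Ivy, Ridge, Fern, Larch}: 62 + 58 = 120
  {Ivy, Quarry} + {Cedar, Ridge, Fern, Larch}: 72 + 54 = 126
  … (31 splits in total)
  {Quarry, Ridge, Fern} + {Cedar, Ivy, Larch}: 56 + 30 = 86  ← best
Best: vehicle 1 Milton → Ridge → Quarry → Fern → Milton = 56; vehicle 2 Milton → Cedar → Ivy → Larch → Milton = 30; combined 86.

Minimum combined distance: 86 km.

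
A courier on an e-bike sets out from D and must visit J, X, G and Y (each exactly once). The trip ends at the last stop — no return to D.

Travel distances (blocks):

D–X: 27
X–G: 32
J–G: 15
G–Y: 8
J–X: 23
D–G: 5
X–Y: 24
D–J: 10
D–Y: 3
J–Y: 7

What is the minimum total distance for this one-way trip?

There are 4! = 24 possible orderings.
D → J → X → G → Y: 10+23+32+8 = 73
D → J → X → Y → G: 10+23+24+8 = 65
D → J → G → X → Y: 10+15+32+24 = 81
D → J → G → Y → X: 10+15+8+24 = 57
D → J → Y → X → G: 10+7+24+32 = 73
D → J → Y → G → X: 10+7+8+32 = 57
D → X → J → G → Y: 27+23+15+8 = 73
D → X → J → Y → G: 27+23+7+8 = 65
D → X → G → J → Y: 27+32+15+7 = 81
D → X → G → Y → J: 27+32+8+7 = 74
D → X → Y → J → G: 27+24+7+15 = 73
D → X → Y → G → J: 27+24+8+15 = 74
D → G → J → X → Y: 5+15+23+24 = 67
D → G → J → Y → X: 5+15+7+24 = 51
… (10 more)
D → G → Y → J → X: 5+8+7+23 = 43  ← best
The minimum is 43.
One shortest path: D → G → Y → J → X.

43 blocks — the minimum one-way total.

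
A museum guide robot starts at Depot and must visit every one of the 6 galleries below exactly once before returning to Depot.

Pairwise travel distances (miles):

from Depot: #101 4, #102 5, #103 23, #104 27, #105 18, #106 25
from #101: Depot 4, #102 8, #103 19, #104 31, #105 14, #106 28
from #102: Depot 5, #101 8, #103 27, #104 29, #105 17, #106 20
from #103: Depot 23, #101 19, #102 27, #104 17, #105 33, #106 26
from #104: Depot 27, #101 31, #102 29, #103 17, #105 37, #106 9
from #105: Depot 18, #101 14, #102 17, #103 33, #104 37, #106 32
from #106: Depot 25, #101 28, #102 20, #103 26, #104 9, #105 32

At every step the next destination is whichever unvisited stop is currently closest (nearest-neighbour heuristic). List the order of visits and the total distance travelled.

At Depot the remaining stops are #101 4, #102 5, #105 18, #103 23, #106 25, #104 27; go to #101.
At #101 the remaining stops are #102 8, #105 14, #103 19, #106 28, #104 31; go to #102.
At #102 the remaining stops are #105 17, #106 20, #103 27, #104 29; go to #105.
At #105 the remaining stops are #106 32, #103 33, #104 37; go to #106.
At #106 the remaining stops are #104 9, #103 26; go to #104.
At #104 the remaining stops are #103 17; go to #103.
Return #103→Depot: 23.
Total = 4 + 8 + 17 + 32 + 9 + 17 + 23 = 110.

Nearest-neighbour total = 110 miles; route Depot → #101 → #102 → #105 → #106 → #104 → #103 → Depot.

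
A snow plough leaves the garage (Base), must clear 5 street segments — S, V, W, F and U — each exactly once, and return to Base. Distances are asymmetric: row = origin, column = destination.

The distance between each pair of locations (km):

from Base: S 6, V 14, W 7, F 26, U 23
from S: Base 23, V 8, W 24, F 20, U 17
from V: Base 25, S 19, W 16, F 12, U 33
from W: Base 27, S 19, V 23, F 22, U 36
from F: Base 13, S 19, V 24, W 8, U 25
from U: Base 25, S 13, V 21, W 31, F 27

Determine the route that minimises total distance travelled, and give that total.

Base → S → V → W → F → U → Base: 6+8+16+22+25+25 = 102
Base → S → V → W → U → F → Base: 6+8+16+36+27+13 = 106
Base → S → V → F → W → U → Base: 6+8+12+8+36+25 = 95
Base → S → V → F → U → W → Base: 6+8+12+25+31+27 = 109
Base → S → V → U → W → F → Base: 6+8+33+31+22+13 = 113
Base → S → V → U → F → W → Base: 6+8+33+27+8+27 = 109
Base → S → W → V → F → U → Base: 6+24+23+12+25+25 = 115
Base → S → W → V → U → F → Base: 6+24+23+33+27+13 = 126
Base → S → W → F → V → U → Base: 6+24+22+24+33+25 = 134
Base → S → W → F → U → V → Base: 6+24+22+25+21+25 = 123
Base → S → W → U → V → F → Base: 6+24+36+21+12+13 = 112
Base → S → W → U → F → V → Base: 6+24+36+27+24+25 = 142
Base → S → F → V → W → U → Base: 6+20+24+16+36+25 = 127
Base → S → F → V → U → W → Base: 6+20+24+33+31+27 = 141
… (106 more)
Base → W → S → U → V → F → Base: 7+19+17+21+12+13 = 89  ← best
The minimum is 89.
One optimal route: Base → W → S → U → V → F → Base.

Minimum total distance: 89 km.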